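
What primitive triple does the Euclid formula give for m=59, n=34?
(2325, 4012, 4637)

Euclid's formula: a = m² - n², b = 2mn, c = m² + n²
m = 59, n = 34
a = 59² - 34² = 3481 - 1156 = 2325
b = 2 × 59 × 34 = 4012
c = 59² + 34² = 3481 + 1156 = 4637
Verification: 2325² + 4012² = 5405625 + 16096144 = 21501769 = 4637² ✓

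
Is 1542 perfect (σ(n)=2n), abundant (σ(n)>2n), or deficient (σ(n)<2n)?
abundant

Proper divisors of 1542: sum = 1 + 2 + 3 + 6 + 257 + 514 + 771 = 1554
Since 1554 > 1542, 1542 is abundant.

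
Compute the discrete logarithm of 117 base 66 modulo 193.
105

Baby-step giant-step with step n = ⌈√193⌉ = 14.
Baby steps 66^j mod 193 (j:value) for j=0..13: 0:1, 1:66, 2:110, 3:119, 4:134, 5:159, 6:72, 7:120, 8:7, 9:76, 10:191, 11:61, 12:166, 13:148.
Giant-step multiplier: 66^(-14) ≡ 66^(192-14) = 66^178 ≡ 18 (mod 193).
Giant steps γ_i = 117·18^i mod 193: γ_0=117, γ_1=176, γ_2=80, γ_3=89, γ_4=58, γ_5=79, γ_6=71, γ_7=120 (in table at j=7).
x = i·n + j = 7·14 + 7 = 105.
Check: 66^105 ≡ 117 (mod 193).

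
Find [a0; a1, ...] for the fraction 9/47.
[0; 5, 4, 2]

Euclidean algorithm steps:
9 = 0 × 47 + 9
47 = 5 × 9 + 2
9 = 4 × 2 + 1
2 = 2 × 1 + 0
Continued fraction: [0; 5, 4, 2]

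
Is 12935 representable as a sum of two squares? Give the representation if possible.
Not possible

Factorization: 12935 = 5 × 13 × 199
By Fermat: n is sum of two squares iff every prime p ≡ 3 (mod 4) appears to even power.
Prime(s) ≡ 3 (mod 4) with odd exponent: [(199, 1)]
Therefore 12935 cannot be expressed as a² + b².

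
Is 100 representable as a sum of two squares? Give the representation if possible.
0² + 10² (a=0, b=10)

Factorization: 100 = 2^2 × 5^2
By Fermat: n is sum of two squares iff every prime p ≡ 3 (mod 4) appears to even power.
All primes ≡ 3 (mod 4) appear to even power.
Search a = 0, 1, 2, … for 100 - a² a perfect square: first hit at a = 0: 100 - 0 = 100 = 10².
100 = 0² + 10² = 0 + 100 ✓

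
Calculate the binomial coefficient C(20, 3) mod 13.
9

Using Lucas' theorem:
Write n=20 and k=3 in base 13:
n in base 13: [1, 7]
k in base 13: [0, 3]
C(20,3) mod 13 = ∏ C(n_i, k_i) mod 13
Digit binomials (mod 13): C(1,0) = 1; C(7,3) = 35 ≡ 9
Product: 1 × 9 = 9 ≡ 9 (mod 13)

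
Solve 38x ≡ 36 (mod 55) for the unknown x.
x ≡ 27 (mod 55)

gcd(38, 55) = 1, which divides 36, so solutions exist.
Find 38^(-1) mod 55 by the extended Euclidean algorithm:
55 = 1 × 38 + 17  ⟹  17 = (1)·55 + (-1)·38
38 = 2 × 17 + 4  ⟹  4 = (-2)·55 + (3)·38
17 = 4 × 4 + 1  ⟹  1 = (9)·55 + (-13)·38
So (-13)·38 ≡ 1 (mod 55), i.e. 38^(-1) ≡ -13 ≡ 42 (mod 55).
x ≡ 42 × 36 = 1512 ≡ 27 (mod 55).
Check: 38 × 27 = 1026 ≡ 36 (mod 55).
Unique solution: x ≡ 27 (mod 55)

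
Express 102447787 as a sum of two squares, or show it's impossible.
Not possible

Factorization: 102447787 = 13 × 199^3
By Fermat: n is sum of two squares iff every prime p ≡ 3 (mod 4) appears to even power.
Prime(s) ≡ 3 (mod 4) with odd exponent: [(199, 3)]
Therefore 102447787 cannot be expressed as a² + b².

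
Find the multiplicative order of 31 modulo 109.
54

109 is prime, so ord(31) divides φ(109) = 108.
Divisors of 108: 1, 2, 3, 4, 6, 9, 12, 18, 27, 36, 54, 108.
Repeated squaring: 31^1 ≡ 31, 31^2 ≡ 89, 31^4 ≡ 73, 31^8 ≡ 97, 31^16 ≡ 35, 31^32 ≡ 26, 31^64 ≡ 22 (mod 109).
Test 31^d mod 109 for each divisor d in increasing order:
31^1 ≡ 31
31^2 ≡ 89
31^3 = 31^2·31^1 ≡ 34
31^4 ≡ 73
31^6 = 31^4·31^2 ≡ 66
31^9 = 31^8·31^1 ≡ 64
31^12 = 31^8·31^4 ≡ 105
31^18 = 31^16·31^2 ≡ 63
31^27 = 31^16·31^8·31^2·31^1 ≡ 108
31^36 = 31^32·31^4 ≡ 45
31^54 = 31^32·31^16·31^4·31^2 ≡ 1  ← first divisor giving 1
The order is 54.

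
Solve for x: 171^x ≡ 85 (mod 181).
13

Baby-step giant-step with step n = ⌈√181⌉ = 14.
Baby steps 171^j mod 181 (j:value) for j=0..13: 0:1, 1:171, 2:100, 3:86, 4:45, 5:93, 6:156, 7:69, 8:34, 9:22, 10:142, 11:28, 12:82, 13:85.
h = 85 is already in the table at j=13, so x = 13.
Check: 171^13 ≡ 85 (mod 181).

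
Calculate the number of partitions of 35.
14883

p(n) counts ways to write n as a sum of positive integers (order ignored).
Euler's pentagonal recurrence: p(k) = p(k-1) + p(k-2) - p(k-5) - p(k-7) + p(k-12) + p(k-15) - ... (offsets j(3j∓1)/2, signs ++--, p(0)=1, p(<0)=0).
DP table for k = 0..34: p(0)=1, p(1)=1, p(2)=2, p(3)=3, p(4)=5, p(5)=7, p(6)=11, p(7)=15, p(8)=22, p(9)=30, p(10)=42, p(11)=56, p(12)=77, p(13)=101, p(14)=135, p(15)=176, p(16)=231, p(17)=297, p(18)=385, p(19)=490, p(20)=627, p(21)=792, p(22)=1002, p(23)=1255, p(24)=1575, p(25)=1958, p(26)=2436, p(27)=3010, p(28)=3718, p(29)=4565, p(30)=5604, p(31)=6842, p(32)=8349, p(33)=10143, p(34)=12310.
Final step: p(35) = p(34) + p(33) - p(30) - p(28) + p(23) + p(20) - p(13) - p(9) + p(0)
= 12310 + 10143 - 5604 - 3718 + 1255 + 627 - 101 - 30 + 1
= 14883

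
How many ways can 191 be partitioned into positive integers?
1820701100652

p(n) counts ways to write n as a sum of positive integers (order ignored).
Euler's pentagonal recurrence: p(k) = p(k-1) + p(k-2) - p(k-5) - p(k-7) + p(k-12) + p(k-15) - ... (offsets j(3j∓1)/2, signs ++--, p(0)=1, p(<0)=0).
DP table for k = 0..190: p(0)=1, p(1)=1, p(2)=2, p(3)=3, p(4)=5, p(5)=7, p(6)=11, p(7)=15, p(8)=22, p(9)=30, p(10)=42, p(11)=56, p(12)=77, p(13)=101, p(14)=135, p(15)=176, p(16)=231, p(17)=297, p(18)=385, p(19)=490, p(20)=627, p(21)=792, p(22)=1002, p(23)=1255, p(24)=1575, p(25)=1958, p(26)=2436, p(27)=3010, p(28)=3718, p(29)=4565, p(30)=5604, p(31)=6842, p(32)=8349, p(33)=10143, p(34)=12310, p(35)=14883, p(36)=17977, p(37)=21637, p(38)=26015, p(39)=31185, p(40)=37338, p(41)=44583, p(42)=53174, p(43)=63261, p(44)=75175, p(45)=89134, p(46)=105558, p(47)=124754, p(48)=147273, p(49)=173525, p(50)=204226, p(51)=239943, p(52)=281589, p(53)=329931, p(54)=386155, p(55)=451276, p(56)=526823, p(57)=614154, p(58)=715220, p(59)=831820, p(60)=966467, p(61)=1121505, p(62)=1300156, p(63)=1505499, p(64)=1741630, p(65)=2012558, p(66)=2323520, p(67)=2679689, p(68)=3087735, p(69)=3554345, p(70)=4087968, p(71)=4697205, p(72)=5392783, p(73)=6185689, p(74)=7089500, p(75)=8118264, p(76)=9289091, p(77)=10619863, p(78)=12132164, p(79)=13848650, p(80)=15796476, p(81)=18004327, p(82)=20506255, p(83)=23338469, p(84)=26543660, p(85)=30167357, p(86)=34262962, p(87)=38887673, p(88)=44108109, p(89)=49995925, p(90)=56634173, p(91)=64112359, p(92)=72533807, p(93)=82010177, p(94)=92669720, p(95)=104651419, p(96)=118114304, p(97)=133230930, p(98)=150198136, p(99)=169229875, p(100)=190569292, p(101)=214481126, p(102)=241265379, p(103)=271248950, p(104)=304801365, p(105)=342325709, p(106)=384276336, p(107)=431149389, p(108)=483502844, p(109)=541946240, p(110)=607163746, p(111)=679903203, p(112)=761002156, p(113)=851376628, p(114)=952050665, p(115)=1064144451, p(116)=1188908248, p(117)=1327710076, p(118)=1482074143, p(119)=1653668665, p(120)=1844349560, p(121)=2056148051, p(122)=2291320912, p(123)=2552338241, p(124)=2841940500, p(125)=3163127352, p(126)=3519222692, p(127)=3913864295, p(128)=4351078600, p(129)=4835271870, p(130)=5371315400, p(131)=5964539504, p(132)=6620830889, p(133)=7346629512, p(134)=8149040695, p(135)=9035836076, p(136)=10015581680, p(137)=11097645016, p(138)=12292341831, p(139)=13610949895, p(140)=15065878135, p(141)=16670689208, p(142)=18440293320, p(143)=20390982757, p(144)=22540654445, p(145)=24908858009, p(146)=27517052599, p(147)=30388671978, p(148)=33549419497, p(149)=37027355200, p(150)=40853235313, p(151)=45060624582, p(152)=49686288421, p(153)=54770336324, p(154)=60356673280, p(155)=66493182097, p(156)=73232243759, p(157)=80630964769, p(158)=88751778802, p(159)=97662728555, p(160)=107438159466, p(161)=118159068427, p(162)=129913904637, p(163)=142798995930, p(164)=156919475295, p(165)=172389800255, p(166)=189334822579, p(167)=207890420102, p(168)=228204732751, p(169)=250438925115, p(170)=274768617130, p(171)=301384802048, p(172)=330495499613, p(173)=362326859895, p(174)=397125074750, p(175)=435157697830, p(176)=476715857290, p(177)=522115831195, p(178)=571701605655, p(179)=625846753120, p(180)=684957390936, p(181)=749474411781, p(182)=819876908323, p(183)=896684817527, p(184)=980462880430, p(185)=1071823774337, p(186)=1171432692373, p(187)=1280011042268, p(188)=1398341745571, p(189)=1527273599625, p(190)=1667727404093.
Final step: p(191) = p(190) + p(189) - p(186) - p(184) + p(179) + p(176) - p(169) - p(165) + p(156) + p(151) - p(140) - p(134) + p(121) + p(114) - p(99) - p(91) + p(74) + p(65) - p(46) - p(36) + p(15) + p(4)
= 1667727404093 + 1527273599625 - 1171432692373 - 980462880430 + 625846753120 + 476715857290 - 250438925115 - 172389800255 + 73232243759 + 45060624582 - 15065878135 - 8149040695 + 2056148051 + 952050665 - 169229875 - 64112359 + 7089500 + 2012558 - 105558 - 17977 + 176 + 5
= 1820701100652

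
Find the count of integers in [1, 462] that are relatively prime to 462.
120

462 = 2 × 3 × 7 × 11
φ(n) = n × ∏(1 - 1/p) for each prime p dividing n
φ(462) = 462 × (1 - 1/2) × (1 - 1/3) × (1 - 1/7) × (1 - 1/11) = 120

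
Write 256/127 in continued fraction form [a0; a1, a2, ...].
[2; 63, 2]

Euclidean algorithm steps:
256 = 2 × 127 + 2
127 = 63 × 2 + 1
2 = 2 × 1 + 0
Continued fraction: [2; 63, 2]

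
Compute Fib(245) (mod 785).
40

Matrix identity: Q^n = [[F_(n+1), F_n], [F_n, F_(n-1)]] with Q = [[1,1],[1,0]].
n = 245 = 11110101₂. Square-and-multiply, entries mod 785:
Q^1 = [[1,1],[1,0]]
Q^3 = (Q^1)²·Q = [[3,2],[2,1]]
Q^7 = (Q^3)²·Q = [[21,13],[13,8]]
Q^15 = (Q^7)²·Q = [[202,610],[610,377]]
Q^30 = (Q^15)² = [[779,725],[725,54]]
Q^61 = (Q^30)²·Q = [[756,496],[496,260]]
Q^122 = (Q^61)² = [[367,751],[751,401]]
Q^245 = (Q^122)²·Q = [[618,40],[40,578]]
F_245 mod 785 = Q^245[0][1] = 40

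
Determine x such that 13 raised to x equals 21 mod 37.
2

Baby-step giant-step with step n = ⌈√37⌉ = 7.
Baby steps 13^j mod 37 (j:value) for j=0..6: 0:1, 1:13, 2:21, 3:14, 4:34, 5:35, 6:11.
h = 21 is already in the table at j=2, so x = 2.
Check: 13^2 ≡ 21 (mod 37).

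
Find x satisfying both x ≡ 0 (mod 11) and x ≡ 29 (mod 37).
66

Using Chinese Remainder Theorem:
M = 11 × 37 = 407
M1 = 37, M2 = 11
y1 = 37^(-1) mod 11 = 3
y2 = 11^(-1) mod 37 = 27
x = (0×37×3 + 29×11×27) mod 407 = 66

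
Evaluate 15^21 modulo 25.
0

Repeated squaring. Binary of 21 = 10101.
15^1 ≡ 15 (mod 25); 15^2 ≡ 0 (mod 25); 15^4 ≡ 0 (mod 25); 15^8 ≡ 0 (mod 25); 15^16 ≡ 0 (mod 25)
15^21 = 15^1 × 15^4 × 15^16 ≡ 0 (mod 25)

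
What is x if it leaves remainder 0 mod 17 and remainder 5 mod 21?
68

Using Chinese Remainder Theorem:
M = 17 × 21 = 357
M1 = 21, M2 = 17
y1 = 21^(-1) mod 17 = 13
y2 = 17^(-1) mod 21 = 5
x = (0×21×13 + 5×17×5) mod 357 = 68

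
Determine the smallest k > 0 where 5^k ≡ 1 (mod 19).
9

19 is prime, so ord(5) divides φ(19) = 18.
Divisors of 18: 1, 2, 3, 6, 9, 18.
Repeated squaring: 5^1 ≡ 5, 5^2 ≡ 6, 5^4 ≡ 17, 5^8 ≡ 4, 5^16 ≡ 16 (mod 19).
Test 5^d mod 19 for each divisor d in increasing order:
5^1 ≡ 5
5^2 ≡ 6
5^3 = 5^2·5^1 ≡ 11
5^6 = 5^4·5^2 ≡ 7
5^9 = 5^8·5^1 ≡ 1  ← first divisor giving 1
The order is 9.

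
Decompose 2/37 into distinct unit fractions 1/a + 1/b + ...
1/19 + 1/703

Greedy algorithm:
2/37: ceiling(37/2) = 19, use 1/19
1/703: ceiling(703/1) = 703, use 1/703
Result: 2/37 = 1/19 + 1/703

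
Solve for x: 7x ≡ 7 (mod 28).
x ≡ 1 (mod 4)

gcd(7, 28) = 7, which divides 7, so solutions exist.
Divide through by 7: x ≡ 1 (mod 4).
The coefficient of x is now 1, so x ≡ 1 (mod 4).
Check: 7 × 1 = 7 ≡ 7 (mod 28).
x ≡ 1 (mod 4), giving 7 solutions mod 28.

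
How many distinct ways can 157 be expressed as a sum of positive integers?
80630964769

p(n) counts ways to write n as a sum of positive integers (order ignored).
Euler's pentagonal recurrence: p(k) = p(k-1) + p(k-2) - p(k-5) - p(k-7) + p(k-12) + p(k-15) - ... (offsets j(3j∓1)/2, signs ++--, p(0)=1, p(<0)=0).
DP table for k = 0..156: p(0)=1, p(1)=1, p(2)=2, p(3)=3, p(4)=5, p(5)=7, p(6)=11, p(7)=15, p(8)=22, p(9)=30, p(10)=42, p(11)=56, p(12)=77, p(13)=101, p(14)=135, p(15)=176, p(16)=231, p(17)=297, p(18)=385, p(19)=490, p(20)=627, p(21)=792, p(22)=1002, p(23)=1255, p(24)=1575, p(25)=1958, p(26)=2436, p(27)=3010, p(28)=3718, p(29)=4565, p(30)=5604, p(31)=6842, p(32)=8349, p(33)=10143, p(34)=12310, p(35)=14883, p(36)=17977, p(37)=21637, p(38)=26015, p(39)=31185, p(40)=37338, p(41)=44583, p(42)=53174, p(43)=63261, p(44)=75175, p(45)=89134, p(46)=105558, p(47)=124754, p(48)=147273, p(49)=173525, p(50)=204226, p(51)=239943, p(52)=281589, p(53)=329931, p(54)=386155, p(55)=451276, p(56)=526823, p(57)=614154, p(58)=715220, p(59)=831820, p(60)=966467, p(61)=1121505, p(62)=1300156, p(63)=1505499, p(64)=1741630, p(65)=2012558, p(66)=2323520, p(67)=2679689, p(68)=3087735, p(69)=3554345, p(70)=4087968, p(71)=4697205, p(72)=5392783, p(73)=6185689, p(74)=7089500, p(75)=8118264, p(76)=9289091, p(77)=10619863, p(78)=12132164, p(79)=13848650, p(80)=15796476, p(81)=18004327, p(82)=20506255, p(83)=23338469, p(84)=26543660, p(85)=30167357, p(86)=34262962, p(87)=38887673, p(88)=44108109, p(89)=49995925, p(90)=56634173, p(91)=64112359, p(92)=72533807, p(93)=82010177, p(94)=92669720, p(95)=104651419, p(96)=118114304, p(97)=133230930, p(98)=150198136, p(99)=169229875, p(100)=190569292, p(101)=214481126, p(102)=241265379, p(103)=271248950, p(104)=304801365, p(105)=342325709, p(106)=384276336, p(107)=431149389, p(108)=483502844, p(109)=541946240, p(110)=607163746, p(111)=679903203, p(112)=761002156, p(113)=851376628, p(114)=952050665, p(115)=1064144451, p(116)=1188908248, p(117)=1327710076, p(118)=1482074143, p(119)=1653668665, p(120)=1844349560, p(121)=2056148051, p(122)=2291320912, p(123)=2552338241, p(124)=2841940500, p(125)=3163127352, p(126)=3519222692, p(127)=3913864295, p(128)=4351078600, p(129)=4835271870, p(130)=5371315400, p(131)=5964539504, p(132)=6620830889, p(133)=7346629512, p(134)=8149040695, p(135)=9035836076, p(136)=10015581680, p(137)=11097645016, p(138)=12292341831, p(139)=13610949895, p(140)=15065878135, p(141)=16670689208, p(142)=18440293320, p(143)=20390982757, p(144)=22540654445, p(145)=24908858009, p(146)=27517052599, p(147)=30388671978, p(148)=33549419497, p(149)=37027355200, p(150)=40853235313, p(151)=45060624582, p(152)=49686288421, p(153)=54770336324, p(154)=60356673280, p(155)=66493182097, p(156)=73232243759.
Final step: p(157) = p(156) + p(155) - p(152) - p(150) + p(145) + p(142) - p(135) - p(131) + p(122) + p(117) - p(106) - p(100) + p(87) + p(80) - p(65) - p(57) + p(40) + p(31) - p(12) - p(2)
= 73232243759 + 66493182097 - 49686288421 - 40853235313 + 24908858009 + 18440293320 - 9035836076 - 5964539504 + 2291320912 + 1327710076 - 384276336 - 190569292 + 38887673 + 15796476 - 2012558 - 614154 + 37338 + 6842 - 77 - 2
= 80630964769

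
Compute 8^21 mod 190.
18

Repeated squaring. Binary of 21 = 10101.
8^1 ≡ 8 (mod 190); 8^2 ≡ 64 (mod 190); 8^4 ≡ 106 (mod 190); 8^8 ≡ 26 (mod 190); 8^16 ≡ 106 (mod 190)
8^21 = 8^1 × 8^4 × 8^16 ≡ 18 (mod 190)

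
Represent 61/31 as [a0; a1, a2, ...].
[1; 1, 30]

Euclidean algorithm steps:
61 = 1 × 31 + 30
31 = 1 × 30 + 1
30 = 30 × 1 + 0
Continued fraction: [1; 1, 30]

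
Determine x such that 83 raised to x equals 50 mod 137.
96

Baby-step giant-step with step n = ⌈√137⌉ = 12.
Baby steps 83^j mod 137 (j:value) for j=0..11: 0:1, 1:83, 2:39, 3:86, 4:14, 5:66, 6:135, 7:108, 8:59, 9:102, 10:109, 11:5.
Giant-step multiplier: 83^(-12) ≡ 83^(136-12) = 83^124 ≡ 103 (mod 137).
Giant steps γ_i = 50·103^i mod 137: γ_0=50, γ_1=81, γ_2=123, γ_3=65, γ_4=119, γ_5=64, γ_6=16, γ_7=4, γ_8=1 (in table at j=0).
x = i·n + j = 8·12 + 0 = 96.
Check: 83^96 ≡ 50 (mod 137).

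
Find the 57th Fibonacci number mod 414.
34

Matrix identity: Q^n = [[F_(n+1), F_n], [F_n, F_(n-1)]] with Q = [[1,1],[1,0]].
n = 57 = 111001₂. Square-and-multiply, entries mod 414:
Q^1 = [[1,1],[1,0]]
Q^3 = (Q^1)²·Q = [[3,2],[2,1]]
Q^7 = (Q^3)²·Q = [[21,13],[13,8]]
Q^14 = (Q^7)² = [[196,377],[377,233]]
Q^28 = (Q^14)² = [[41,273],[273,182]]
Q^57 = (Q^28)²·Q = [[55,34],[34,21]]
F_57 mod 414 = Q^57[0][1] = 34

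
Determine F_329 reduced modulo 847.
727

Matrix identity: Q^n = [[F_(n+1), F_n], [F_n, F_(n-1)]] with Q = [[1,1],[1,0]].
n = 329 = 101001001₂. Square-and-multiply, entries mod 847:
Q^1 = [[1,1],[1,0]]
Q^2 = (Q^1)² = [[2,1],[1,1]]
Q^5 = (Q^2)²·Q = [[8,5],[5,3]]
Q^10 = (Q^5)² = [[89,55],[55,34]]
Q^20 = (Q^10)² = [[782,836],[836,793]]
Q^41 = (Q^20)²·Q = [[573,111],[111,462]]
Q^82 = (Q^41)² = [[156,540],[540,463]]
Q^164 = (Q^82)² = [[5,542],[542,310]]
Q^329 = (Q^164)²·Q = [[363,727],[727,483]]
F_329 mod 847 = Q^329[0][1] = 727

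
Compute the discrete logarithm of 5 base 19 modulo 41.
38

Baby-step giant-step with step n = ⌈√41⌉ = 7.
Baby steps 19^j mod 41 (j:value) for j=0..6: 0:1, 1:19, 2:33, 3:12, 4:23, 5:27, 6:21.
Giant-step multiplier: 19^(-7) ≡ 19^(40-7) = 19^33 ≡ 26 (mod 41).
Giant steps γ_i = 5·26^i mod 41: γ_0=5, γ_1=7, γ_2=18, γ_3=17, γ_4=32, γ_5=12 (in table at j=3).
x = i·n + j = 5·7 + 3 = 38.
Check: 19^38 ≡ 5 (mod 41).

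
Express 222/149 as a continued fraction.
[1; 2, 24, 3]

Euclidean algorithm steps:
222 = 1 × 149 + 73
149 = 2 × 73 + 3
73 = 24 × 3 + 1
3 = 3 × 1 + 0
Continued fraction: [1; 2, 24, 3]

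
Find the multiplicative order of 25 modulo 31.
3

31 is prime, so ord(25) divides φ(31) = 30.
Divisors of 30: 1, 2, 3, 5, 6, 10, 15, 30.
Repeated squaring: 25^1 ≡ 25, 25^2 ≡ 5, 25^4 ≡ 25, 25^8 ≡ 5, 25^16 ≡ 25 (mod 31).
Test 25^d mod 31 for each divisor d in increasing order:
25^1 ≡ 25
25^2 ≡ 5
25^3 = 25^2·25^1 ≡ 1  ← first divisor giving 1
The order is 3.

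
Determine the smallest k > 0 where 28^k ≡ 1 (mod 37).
18

37 is prime, so ord(28) divides φ(37) = 36.
Divisors of 36: 1, 2, 3, 4, 6, 9, 12, 18, 36.
Repeated squaring: 28^1 ≡ 28, 28^2 ≡ 7, 28^4 ≡ 12, 28^8 ≡ 33, 28^16 ≡ 16, 28^32 ≡ 34 (mod 37).
Test 28^d mod 37 for each divisor d in increasing order:
28^1 ≡ 28
28^2 ≡ 7
28^3 = 28^2·28^1 ≡ 11
28^4 ≡ 12
28^6 = 28^4·28^2 ≡ 10
28^9 = 28^8·28^1 ≡ 36
28^12 = 28^8·28^4 ≡ 26
28^18 = 28^16·28^2 ≡ 1  ← first divisor giving 1
The order is 18.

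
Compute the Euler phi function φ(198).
60

198 = 2 × 3^2 × 11
φ(n) = n × ∏(1 - 1/p) for each prime p dividing n
φ(198) = 198 × (1 - 1/2) × (1 - 1/3) × (1 - 1/11) = 60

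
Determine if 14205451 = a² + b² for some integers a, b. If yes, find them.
Not possible

Factorization: 14205451 = 13 × 103^3
By Fermat: n is sum of two squares iff every prime p ≡ 3 (mod 4) appears to even power.
Prime(s) ≡ 3 (mod 4) with odd exponent: [(103, 3)]
Therefore 14205451 cannot be expressed as a² + b².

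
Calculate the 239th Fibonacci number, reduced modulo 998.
267

Matrix identity: Q^n = [[F_(n+1), F_n], [F_n, F_(n-1)]] with Q = [[1,1],[1,0]].
n = 239 = 11101111₂. Square-and-multiply, entries mod 998:
Q^1 = [[1,1],[1,0]]
Q^3 = (Q^1)²·Q = [[3,2],[2,1]]
Q^7 = (Q^3)²·Q = [[21,13],[13,8]]
Q^14 = (Q^7)² = [[610,377],[377,233]]
Q^29 = (Q^14)²·Q = [[706,259],[259,447]]
Q^59 = (Q^29)²·Q = [[874,649],[649,225]]
Q^119 = (Q^59)²·Q = [[132,451],[451,679]]
Q^239 = (Q^119)²·Q = [[760,267],[267,493]]
F_239 mod 998 = Q^239[0][1] = 267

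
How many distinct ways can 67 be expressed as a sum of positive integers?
2679689

p(n) counts ways to write n as a sum of positive integers (order ignored).
Euler's pentagonal recurrence: p(k) = p(k-1) + p(k-2) - p(k-5) - p(k-7) + p(k-12) + p(k-15) - ... (offsets j(3j∓1)/2, signs ++--, p(0)=1, p(<0)=0).
DP table for k = 0..66: p(0)=1, p(1)=1, p(2)=2, p(3)=3, p(4)=5, p(5)=7, p(6)=11, p(7)=15, p(8)=22, p(9)=30, p(10)=42, p(11)=56, p(12)=77, p(13)=101, p(14)=135, p(15)=176, p(16)=231, p(17)=297, p(18)=385, p(19)=490, p(20)=627, p(21)=792, p(22)=1002, p(23)=1255, p(24)=1575, p(25)=1958, p(26)=2436, p(27)=3010, p(28)=3718, p(29)=4565, p(30)=5604, p(31)=6842, p(32)=8349, p(33)=10143, p(34)=12310, p(35)=14883, p(36)=17977, p(37)=21637, p(38)=26015, p(39)=31185, p(40)=37338, p(41)=44583, p(42)=53174, p(43)=63261, p(44)=75175, p(45)=89134, p(46)=105558, p(47)=124754, p(48)=147273, p(49)=173525, p(50)=204226, p(51)=239943, p(52)=281589, p(53)=329931, p(54)=386155, p(55)=451276, p(56)=526823, p(57)=614154, p(58)=715220, p(59)=831820, p(60)=966467, p(61)=1121505, p(62)=1300156, p(63)=1505499, p(64)=1741630, p(65)=2012558, p(66)=2323520.
Final step: p(67) = p(66) + p(65) - p(62) - p(60) + p(55) + p(52) - p(45) - p(41) + p(32) + p(27) - p(16) - p(10)
= 2323520 + 2012558 - 1300156 - 966467 + 451276 + 281589 - 89134 - 44583 + 8349 + 3010 - 231 - 42
= 2679689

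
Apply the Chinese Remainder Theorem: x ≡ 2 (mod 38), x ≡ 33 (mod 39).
306

Using Chinese Remainder Theorem:
M = 38 × 39 = 1482
M1 = 39, M2 = 38
y1 = 39^(-1) mod 38 = 1
y2 = 38^(-1) mod 39 = 38
x = (2×39×1 + 33×38×38) mod 1482 = 306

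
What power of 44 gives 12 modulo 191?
178

Baby-step giant-step with step n = ⌈√191⌉ = 14.
Baby steps 44^j mod 191 (j:value) for j=0..13: 0:1, 1:44, 2:26, 3:189, 4:103, 5:139, 6:4, 7:176, 8:104, 9:183, 10:30, 11:174, 12:16, 13:131.
Giant-step multiplier: 44^(-14) ≡ 44^(190-14) = 44^176 ≡ 118 (mod 191).
Giant steps γ_i = 12·118^i mod 191: γ_0=12, γ_1=79, γ_2=154, γ_3=27, γ_4=130, γ_5=60, γ_6=13, γ_7=6, γ_8=135, γ_9=77, γ_10=109, γ_11=65, γ_12=30 (in table at j=10).
x = i·n + j = 12·14 + 10 = 178.
Check: 44^178 ≡ 12 (mod 191).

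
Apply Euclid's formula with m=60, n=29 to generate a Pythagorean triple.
(2759, 3480, 4441)

Euclid's formula: a = m² - n², b = 2mn, c = m² + n²
m = 60, n = 29
a = 60² - 29² = 3600 - 841 = 2759
b = 2 × 60 × 29 = 3480
c = 60² + 29² = 3600 + 841 = 4441
Verification: 2759² + 3480² = 7612081 + 12110400 = 19722481 = 4441² ✓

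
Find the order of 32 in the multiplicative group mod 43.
14

43 is prime, so ord(32) divides φ(43) = 42.
Divisors of 42: 1, 2, 3, 6, 7, 14, 21, 42.
Repeated squaring: 32^1 ≡ 32, 32^2 ≡ 35, 32^4 ≡ 21, 32^8 ≡ 11, 32^16 ≡ 35, 32^32 ≡ 21 (mod 43).
Test 32^d mod 43 for each divisor d in increasing order:
32^1 ≡ 32
32^2 ≡ 35
32^3 = 32^2·32^1 ≡ 2
32^6 = 32^4·32^2 ≡ 4
32^7 = 32^4·32^2·32^1 ≡ 42
32^14 = 32^8·32^4·32^2 ≡ 1  ← first divisor giving 1
The order is 14.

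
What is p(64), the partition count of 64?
1741630

p(n) counts ways to write n as a sum of positive integers (order ignored).
Euler's pentagonal recurrence: p(k) = p(k-1) + p(k-2) - p(k-5) - p(k-7) + p(k-12) + p(k-15) - ... (offsets j(3j∓1)/2, signs ++--, p(0)=1, p(<0)=0).
DP table for k = 0..63: p(0)=1, p(1)=1, p(2)=2, p(3)=3, p(4)=5, p(5)=7, p(6)=11, p(7)=15, p(8)=22, p(9)=30, p(10)=42, p(11)=56, p(12)=77, p(13)=101, p(14)=135, p(15)=176, p(16)=231, p(17)=297, p(18)=385, p(19)=490, p(20)=627, p(21)=792, p(22)=1002, p(23)=1255, p(24)=1575, p(25)=1958, p(26)=2436, p(27)=3010, p(28)=3718, p(29)=4565, p(30)=5604, p(31)=6842, p(32)=8349, p(33)=10143, p(34)=12310, p(35)=14883, p(36)=17977, p(37)=21637, p(38)=26015, p(39)=31185, p(40)=37338, p(41)=44583, p(42)=53174, p(43)=63261, p(44)=75175, p(45)=89134, p(46)=105558, p(47)=124754, p(48)=147273, p(49)=173525, p(50)=204226, p(51)=239943, p(52)=281589, p(53)=329931, p(54)=386155, p(55)=451276, p(56)=526823, p(57)=614154, p(58)=715220, p(59)=831820, p(60)=966467, p(61)=1121505, p(62)=1300156, p(63)=1505499.
Final step: p(64) = p(63) + p(62) - p(59) - p(57) + p(52) + p(49) - p(42) - p(38) + p(29) + p(24) - p(13) - p(7)
= 1505499 + 1300156 - 831820 - 614154 + 281589 + 173525 - 53174 - 26015 + 4565 + 1575 - 101 - 15
= 1741630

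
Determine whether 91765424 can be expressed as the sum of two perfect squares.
Not possible

Factorization: 91765424 = 2^4 × 179^3
By Fermat: n is sum of two squares iff every prime p ≡ 3 (mod 4) appears to even power.
Prime(s) ≡ 3 (mod 4) with odd exponent: [(179, 3)]
Therefore 91765424 cannot be expressed as a² + b².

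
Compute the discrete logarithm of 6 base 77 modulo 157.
61

Baby-step giant-step with step n = ⌈√157⌉ = 13.
Baby steps 77^j mod 157 (j:value) for j=0..12: 0:1, 1:77, 2:120, 3:134, 4:113, 5:66, 6:58, 7:70, 8:52, 9:79, 10:117, 11:60, 12:67.
Giant-step multiplier: 77^(-13) ≡ 77^(156-13) = 77^143 ≡ 107 (mod 157).
Giant steps γ_i = 6·107^i mod 157: γ_0=6, γ_1=14, γ_2=85, γ_3=146, γ_4=79 (in table at j=9).
x = i·n + j = 4·13 + 9 = 61.
Check: 77^61 ≡ 6 (mod 157).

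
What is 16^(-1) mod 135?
76

gcd(16, 135) = 1, so the inverse exists.
Extended Euclidean algorithm on (135, 16):
135 = 8 × 16 + 7  ⟹  7 = (1)·135 + (-8)·16
16 = 2 × 7 + 2  ⟹  2 = (-2)·135 + (17)·16
7 = 3 × 2 + 1  ⟹  1 = (7)·135 + (-59)·16
So (-59)·16 ≡ 1 (mod 135), i.e. 16^(-1) ≡ -59 ≡ 76 (mod 135).
Check: 16 × 76 = 1216 ≡ 1 (mod 135)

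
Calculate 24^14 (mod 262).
238

Repeated squaring. Binary of 14 = 1110.
24^1 ≡ 24 (mod 262); 24^2 ≡ 52 (mod 262); 24^4 ≡ 84 (mod 262); 24^8 ≡ 244 (mod 262)
24^14 = 24^2 × 24^4 × 24^8 ≡ 238 (mod 262)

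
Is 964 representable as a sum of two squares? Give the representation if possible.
8² + 30² (a=8, b=30)

Factorization: 964 = 2^2 × 241
By Fermat: n is sum of two squares iff every prime p ≡ 3 (mod 4) appears to even power.
All primes ≡ 3 (mod 4) appear to even power.
Search a = 0, 1, 2, … for 964 - a² a perfect square: first hit at a = 8: 964 - 64 = 900 = 30².
964 = 8² + 30² = 64 + 900 ✓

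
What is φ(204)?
64

204 = 2^2 × 3 × 17
φ(n) = n × ∏(1 - 1/p) for each prime p dividing n
φ(204) = 204 × (1 - 1/2) × (1 - 1/3) × (1 - 1/17) = 64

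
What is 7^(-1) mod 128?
55

gcd(7, 128) = 1, so the inverse exists.
Extended Euclidean algorithm on (128, 7):
128 = 18 × 7 + 2  ⟹  2 = (1)·128 + (-18)·7
7 = 3 × 2 + 1  ⟹  1 = (-3)·128 + (55)·7
So (55)·7 ≡ 1 (mod 128), i.e. 7^(-1) ≡ 55 (mod 128).
Check: 7 × 55 = 385 ≡ 1 (mod 128)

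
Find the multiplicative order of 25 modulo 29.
7

29 is prime, so ord(25) divides φ(29) = 28.
Divisors of 28: 1, 2, 4, 7, 14, 28.
Repeated squaring: 25^1 ≡ 25, 25^2 ≡ 16, 25^4 ≡ 24, 25^8 ≡ 25, 25^16 ≡ 16 (mod 29).
Test 25^d mod 29 for each divisor d in increasing order:
25^1 ≡ 25
25^2 ≡ 16
25^4 ≡ 24
25^7 = 25^4·25^2·25^1 ≡ 1  ← first divisor giving 1
The order is 7.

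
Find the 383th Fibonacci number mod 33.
13

Matrix identity: Q^n = [[F_(n+1), F_n], [F_n, F_(n-1)]] with Q = [[1,1],[1,0]].
n = 383 = 101111111₂. Square-and-multiply, entries mod 33:
Q^1 = [[1,1],[1,0]]
Q^2 = (Q^1)² = [[2,1],[1,1]]
Q^5 = (Q^2)²·Q = [[8,5],[5,3]]
Q^11 = (Q^5)²·Q = [[12,23],[23,22]]
Q^23 = (Q^11)²·Q = [[3,13],[13,23]]
Q^47 = (Q^23)²·Q = [[21,13],[13,8]]
Q^95 = (Q^47)²·Q = [[30,16],[16,14]]
Q^191 = (Q^95)²·Q = [[12,1],[1,11]]
Q^383 = (Q^191)²·Q = [[3,13],[13,23]]
F_383 mod 33 = Q^383[0][1] = 13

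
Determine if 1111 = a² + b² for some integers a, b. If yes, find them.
Not possible

Factorization: 1111 = 11 × 101
By Fermat: n is sum of two squares iff every prime p ≡ 3 (mod 4) appears to even power.
Prime(s) ≡ 3 (mod 4) with odd exponent: [(11, 1)]
Therefore 1111 cannot be expressed as a² + b².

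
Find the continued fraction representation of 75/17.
[4; 2, 2, 3]

Euclidean algorithm steps:
75 = 4 × 17 + 7
17 = 2 × 7 + 3
7 = 2 × 3 + 1
3 = 3 × 1 + 0
Continued fraction: [4; 2, 2, 3]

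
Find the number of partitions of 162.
129913904637

p(n) counts ways to write n as a sum of positive integers (order ignored).
Euler's pentagonal recurrence: p(k) = p(k-1) + p(k-2) - p(k-5) - p(k-7) + p(k-12) + p(k-15) - ... (offsets j(3j∓1)/2, signs ++--, p(0)=1, p(<0)=0).
DP table for k = 0..161: p(0)=1, p(1)=1, p(2)=2, p(3)=3, p(4)=5, p(5)=7, p(6)=11, p(7)=15, p(8)=22, p(9)=30, p(10)=42, p(11)=56, p(12)=77, p(13)=101, p(14)=135, p(15)=176, p(16)=231, p(17)=297, p(18)=385, p(19)=490, p(20)=627, p(21)=792, p(22)=1002, p(23)=1255, p(24)=1575, p(25)=1958, p(26)=2436, p(27)=3010, p(28)=3718, p(29)=4565, p(30)=5604, p(31)=6842, p(32)=8349, p(33)=10143, p(34)=12310, p(35)=14883, p(36)=17977, p(37)=21637, p(38)=26015, p(39)=31185, p(40)=37338, p(41)=44583, p(42)=53174, p(43)=63261, p(44)=75175, p(45)=89134, p(46)=105558, p(47)=124754, p(48)=147273, p(49)=173525, p(50)=204226, p(51)=239943, p(52)=281589, p(53)=329931, p(54)=386155, p(55)=451276, p(56)=526823, p(57)=614154, p(58)=715220, p(59)=831820, p(60)=966467, p(61)=1121505, p(62)=1300156, p(63)=1505499, p(64)=1741630, p(65)=2012558, p(66)=2323520, p(67)=2679689, p(68)=3087735, p(69)=3554345, p(70)=4087968, p(71)=4697205, p(72)=5392783, p(73)=6185689, p(74)=7089500, p(75)=8118264, p(76)=9289091, p(77)=10619863, p(78)=12132164, p(79)=13848650, p(80)=15796476, p(81)=18004327, p(82)=20506255, p(83)=23338469, p(84)=26543660, p(85)=30167357, p(86)=34262962, p(87)=38887673, p(88)=44108109, p(89)=49995925, p(90)=56634173, p(91)=64112359, p(92)=72533807, p(93)=82010177, p(94)=92669720, p(95)=104651419, p(96)=118114304, p(97)=133230930, p(98)=150198136, p(99)=169229875, p(100)=190569292, p(101)=214481126, p(102)=241265379, p(103)=271248950, p(104)=304801365, p(105)=342325709, p(106)=384276336, p(107)=431149389, p(108)=483502844, p(109)=541946240, p(110)=607163746, p(111)=679903203, p(112)=761002156, p(113)=851376628, p(114)=952050665, p(115)=1064144451, p(116)=1188908248, p(117)=1327710076, p(118)=1482074143, p(119)=1653668665, p(120)=1844349560, p(121)=2056148051, p(122)=2291320912, p(123)=2552338241, p(124)=2841940500, p(125)=3163127352, p(126)=3519222692, p(127)=3913864295, p(128)=4351078600, p(129)=4835271870, p(130)=5371315400, p(131)=5964539504, p(132)=6620830889, p(133)=7346629512, p(134)=8149040695, p(135)=9035836076, p(136)=10015581680, p(137)=11097645016, p(138)=12292341831, p(139)=13610949895, p(140)=15065878135, p(141)=16670689208, p(142)=18440293320, p(143)=20390982757, p(144)=22540654445, p(145)=24908858009, p(146)=27517052599, p(147)=30388671978, p(148)=33549419497, p(149)=37027355200, p(150)=40853235313, p(151)=45060624582, p(152)=49686288421, p(153)=54770336324, p(154)=60356673280, p(155)=66493182097, p(156)=73232243759, p(157)=80630964769, p(158)=88751778802, p(159)=97662728555, p(160)=107438159466, p(161)=118159068427.
Final step: p(162) = p(161) + p(160) - p(157) - p(155) + p(150) + p(147) - p(140) - p(136) + p(127) + p(122) - p(111) - p(105) + p(92) + p(85) - p(70) - p(62) + p(45) + p(36) - p(17) - p(7)
= 118159068427 + 107438159466 - 80630964769 - 66493182097 + 40853235313 + 30388671978 - 15065878135 - 10015581680 + 3913864295 + 2291320912 - 679903203 - 342325709 + 72533807 + 30167357 - 4087968 - 1300156 + 89134 + 17977 - 297 - 15
= 129913904637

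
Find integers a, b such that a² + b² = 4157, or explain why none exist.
26² + 59² (a=26, b=59)

Factorization: 4157 = 4157
By Fermat: n is sum of two squares iff every prime p ≡ 3 (mod 4) appears to even power.
All primes ≡ 3 (mod 4) appear to even power.
Search a = 0, 1, 2, … for 4157 - a² a perfect square: first hit at a = 26: 4157 - 676 = 3481 = 59².
4157 = 26² + 59² = 676 + 3481 ✓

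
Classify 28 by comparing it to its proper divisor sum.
perfect

Proper divisors of 28: sum = 1 + 2 + 4 + 7 + 14 = 28
Since 28 = 28, 28 is perfect.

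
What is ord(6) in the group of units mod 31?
6

31 is prime, so ord(6) divides φ(31) = 30.
Divisors of 30: 1, 2, 3, 5, 6, 10, 15, 30.
Repeated squaring: 6^1 ≡ 6, 6^2 ≡ 5, 6^4 ≡ 25, 6^8 ≡ 5, 6^16 ≡ 25 (mod 31).
Test 6^d mod 31 for each divisor d in increasing order:
6^1 ≡ 6
6^2 ≡ 5
6^3 = 6^2·6^1 ≡ 30
6^5 = 6^4·6^1 ≡ 26
6^6 = 6^4·6^2 ≡ 1  ← first divisor giving 1
The order is 6.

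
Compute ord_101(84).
5

101 is prime, so ord(84) divides φ(101) = 100.
Divisors of 100: 1, 2, 4, 5, 10, 20, 25, 50, 100.
Repeated squaring: 84^1 ≡ 84, 84^2 ≡ 87, 84^4 ≡ 95, 84^8 ≡ 36, 84^16 ≡ 84, 84^32 ≡ 87, 84^64 ≡ 95 (mod 101).
Test 84^d mod 101 for each divisor d in increasing order:
84^1 ≡ 84
84^2 ≡ 87
84^4 ≡ 95
84^5 = 84^4·84^1 ≡ 1  ← first divisor giving 1
The order is 5.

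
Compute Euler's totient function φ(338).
156

338 = 2 × 13^2
φ(n) = n × ∏(1 - 1/p) for each prime p dividing n
φ(338) = 338 × (1 - 1/2) × (1 - 1/13) = 156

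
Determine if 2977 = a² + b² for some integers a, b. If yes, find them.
24² + 49² (a=24, b=49)

Factorization: 2977 = 13 × 229
By Fermat: n is sum of two squares iff every prime p ≡ 3 (mod 4) appears to even power.
All primes ≡ 3 (mod 4) appear to even power.
Search a = 0, 1, 2, … for 2977 - a² a perfect square: first hit at a = 24: 2977 - 576 = 2401 = 49².
2977 = 24² + 49² = 576 + 2401 ✓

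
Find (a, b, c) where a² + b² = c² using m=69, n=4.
(4745, 552, 4777)

Euclid's formula: a = m² - n², b = 2mn, c = m² + n²
m = 69, n = 4
a = 69² - 4² = 4761 - 16 = 4745
b = 2 × 69 × 4 = 552
c = 69² + 4² = 4761 + 16 = 4777
Verification: 4745² + 552² = 22515025 + 304704 = 22819729 = 4777² ✓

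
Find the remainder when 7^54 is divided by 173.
137

Repeated squaring. Binary of 54 = 110110.
7^1 ≡ 7 (mod 173); 7^2 ≡ 49 (mod 173); 7^4 ≡ 152 (mod 173); 7^8 ≡ 95 (mod 173); 7^16 ≡ 29 (mod 173); 7^32 ≡ 149 (mod 173)
7^54 = 7^2 × 7^4 × 7^16 × 7^32 ≡ 137 (mod 173)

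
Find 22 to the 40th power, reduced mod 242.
0

Repeated squaring. Binary of 40 = 101000.
22^1 ≡ 22 (mod 242); 22^2 ≡ 0 (mod 242); 22^4 ≡ 0 (mod 242); 22^8 ≡ 0 (mod 242); 22^16 ≡ 0 (mod 242); 22^32 ≡ 0 (mod 242)
22^40 = 22^8 × 22^32 ≡ 0 (mod 242)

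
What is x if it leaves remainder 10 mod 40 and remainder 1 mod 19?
210

Using Chinese Remainder Theorem:
M = 40 × 19 = 760
M1 = 19, M2 = 40
y1 = 19^(-1) mod 40 = 19
y2 = 40^(-1) mod 19 = 10
x = (10×19×19 + 1×40×10) mod 760 = 210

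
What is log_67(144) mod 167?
150

Baby-step giant-step with step n = ⌈√167⌉ = 13.
Baby steps 67^j mod 167 (j:value) for j=0..12: 0:1, 1:67, 2:147, 3:163, 4:66, 5:80, 6:16, 7:70, 8:14, 9:103, 10:54, 11:111, 12:89.
Giant-step multiplier: 67^(-13) ≡ 67^(166-13) = 67^153 ≡ 92 (mod 167).
Giant steps γ_i = 144·92^i mod 167: γ_0=144, γ_1=55, γ_2=50, γ_3=91, γ_4=22, γ_5=20, γ_6=3, γ_7=109, γ_8=8, γ_9=68, γ_10=77, γ_11=70 (in table at j=7).
x = i·n + j = 11·13 + 7 = 150.
Check: 67^150 ≡ 144 (mod 167).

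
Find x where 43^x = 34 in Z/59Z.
3

Baby-step giant-step with step n = ⌈√59⌉ = 8.
Baby steps 43^j mod 59 (j:value) for j=0..7: 0:1, 1:43, 2:20, 3:34, 4:46, 5:31, 6:35, 7:30.
h = 34 is already in the table at j=3, so x = 3.
Check: 43^3 ≡ 34 (mod 59).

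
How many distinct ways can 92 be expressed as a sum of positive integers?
72533807

p(n) counts ways to write n as a sum of positive integers (order ignored).
Euler's pentagonal recurrence: p(k) = p(k-1) + p(k-2) - p(k-5) - p(k-7) + p(k-12) + p(k-15) - ... (offsets j(3j∓1)/2, signs ++--, p(0)=1, p(<0)=0).
DP table for k = 0..91: p(0)=1, p(1)=1, p(2)=2, p(3)=3, p(4)=5, p(5)=7, p(6)=11, p(7)=15, p(8)=22, p(9)=30, p(10)=42, p(11)=56, p(12)=77, p(13)=101, p(14)=135, p(15)=176, p(16)=231, p(17)=297, p(18)=385, p(19)=490, p(20)=627, p(21)=792, p(22)=1002, p(23)=1255, p(24)=1575, p(25)=1958, p(26)=2436, p(27)=3010, p(28)=3718, p(29)=4565, p(30)=5604, p(31)=6842, p(32)=8349, p(33)=10143, p(34)=12310, p(35)=14883, p(36)=17977, p(37)=21637, p(38)=26015, p(39)=31185, p(40)=37338, p(41)=44583, p(42)=53174, p(43)=63261, p(44)=75175, p(45)=89134, p(46)=105558, p(47)=124754, p(48)=147273, p(49)=173525, p(50)=204226, p(51)=239943, p(52)=281589, p(53)=329931, p(54)=386155, p(55)=451276, p(56)=526823, p(57)=614154, p(58)=715220, p(59)=831820, p(60)=966467, p(61)=1121505, p(62)=1300156, p(63)=1505499, p(64)=1741630, p(65)=2012558, p(66)=2323520, p(67)=2679689, p(68)=3087735, p(69)=3554345, p(70)=4087968, p(71)=4697205, p(72)=5392783, p(73)=6185689, p(74)=7089500, p(75)=8118264, p(76)=9289091, p(77)=10619863, p(78)=12132164, p(79)=13848650, p(80)=15796476, p(81)=18004327, p(82)=20506255, p(83)=23338469, p(84)=26543660, p(85)=30167357, p(86)=34262962, p(87)=38887673, p(88)=44108109, p(89)=49995925, p(90)=56634173, p(91)=64112359.
Final step: p(92) = p(91) + p(90) - p(87) - p(85) + p(80) + p(77) - p(70) - p(66) + p(57) + p(52) - p(41) - p(35) + p(22) + p(15) - p(0)
= 64112359 + 56634173 - 38887673 - 30167357 + 15796476 + 10619863 - 4087968 - 2323520 + 614154 + 281589 - 44583 - 14883 + 1002 + 176 - 1
= 72533807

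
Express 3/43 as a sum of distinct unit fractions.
1/15 + 1/323 + 1/208335

Greedy algorithm:
3/43: ceiling(43/3) = 15, use 1/15
2/645: ceiling(645/2) = 323, use 1/323
1/208335: ceiling(208335/1) = 208335, use 1/208335
Result: 3/43 = 1/15 + 1/323 + 1/208335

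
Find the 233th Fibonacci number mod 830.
633

Matrix identity: Q^n = [[F_(n+1), F_n], [F_n, F_(n-1)]] with Q = [[1,1],[1,0]].
n = 233 = 11101001₂. Square-and-multiply, entries mod 830:
Q^1 = [[1,1],[1,0]]
Q^3 = (Q^1)²·Q = [[3,2],[2,1]]
Q^7 = (Q^3)²·Q = [[21,13],[13,8]]
Q^14 = (Q^7)² = [[610,377],[377,233]]
Q^29 = (Q^14)²·Q = [[380,459],[459,751]]
Q^58 = (Q^29)² = [[671,379],[379,292]]
Q^116 = (Q^58)² = [[432,607],[607,655]]
Q^233 = (Q^116)²·Q = [[592,633],[633,789]]
F_233 mod 830 = Q^233[0][1] = 633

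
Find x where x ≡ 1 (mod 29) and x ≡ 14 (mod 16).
30

Using Chinese Remainder Theorem:
M = 29 × 16 = 464
M1 = 16, M2 = 29
y1 = 16^(-1) mod 29 = 20
y2 = 29^(-1) mod 16 = 5
x = (1×16×20 + 14×29×5) mod 464 = 30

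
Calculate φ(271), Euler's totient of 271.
270

271 = 271
φ(n) = n × ∏(1 - 1/p) for each prime p dividing n
φ(271) = 271 × (1 - 1/271) = 270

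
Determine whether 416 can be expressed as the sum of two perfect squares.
4² + 20² (a=4, b=20)

Factorization: 416 = 2^5 × 13
By Fermat: n is sum of two squares iff every prime p ≡ 3 (mod 4) appears to even power.
All primes ≡ 3 (mod 4) appear to even power.
Search a = 0, 1, 2, … for 416 - a² a perfect square: first hit at a = 4: 416 - 16 = 400 = 20².
416 = 4² + 20² = 16 + 400 ✓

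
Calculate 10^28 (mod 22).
12

Repeated squaring. Binary of 28 = 11100.
10^1 ≡ 10 (mod 22); 10^2 ≡ 12 (mod 22); 10^4 ≡ 12 (mod 22); 10^8 ≡ 12 (mod 22); 10^16 ≡ 12 (mod 22)
10^28 = 10^4 × 10^8 × 10^16 ≡ 12 (mod 22)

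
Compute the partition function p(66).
2323520

p(n) counts ways to write n as a sum of positive integers (order ignored).
Euler's pentagonal recurrence: p(k) = p(k-1) + p(k-2) - p(k-5) - p(k-7) + p(k-12) + p(k-15) - ... (offsets j(3j∓1)/2, signs ++--, p(0)=1, p(<0)=0).
DP table for k = 0..65: p(0)=1, p(1)=1, p(2)=2, p(3)=3, p(4)=5, p(5)=7, p(6)=11, p(7)=15, p(8)=22, p(9)=30, p(10)=42, p(11)=56, p(12)=77, p(13)=101, p(14)=135, p(15)=176, p(16)=231, p(17)=297, p(18)=385, p(19)=490, p(20)=627, p(21)=792, p(22)=1002, p(23)=1255, p(24)=1575, p(25)=1958, p(26)=2436, p(27)=3010, p(28)=3718, p(29)=4565, p(30)=5604, p(31)=6842, p(32)=8349, p(33)=10143, p(34)=12310, p(35)=14883, p(36)=17977, p(37)=21637, p(38)=26015, p(39)=31185, p(40)=37338, p(41)=44583, p(42)=53174, p(43)=63261, p(44)=75175, p(45)=89134, p(46)=105558, p(47)=124754, p(48)=147273, p(49)=173525, p(50)=204226, p(51)=239943, p(52)=281589, p(53)=329931, p(54)=386155, p(55)=451276, p(56)=526823, p(57)=614154, p(58)=715220, p(59)=831820, p(60)=966467, p(61)=1121505, p(62)=1300156, p(63)=1505499, p(64)=1741630, p(65)=2012558.
Final step: p(66) = p(65) + p(64) - p(61) - p(59) + p(54) + p(51) - p(44) - p(40) + p(31) + p(26) - p(15) - p(9)
= 2012558 + 1741630 - 1121505 - 831820 + 386155 + 239943 - 75175 - 37338 + 6842 + 2436 - 176 - 30
= 2323520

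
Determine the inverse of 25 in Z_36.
13

gcd(25, 36) = 1, so the inverse exists.
Extended Euclidean algorithm on (36, 25):
36 = 1 × 25 + 11  ⟹  11 = (1)·36 + (-1)·25
25 = 2 × 11 + 3  ⟹  3 = (-2)·36 + (3)·25
11 = 3 × 3 + 2  ⟹  2 = (7)·36 + (-10)·25
3 = 1 × 2 + 1  ⟹  1 = (-9)·36 + (13)·25
So (13)·25 ≡ 1 (mod 36), i.e. 25^(-1) ≡ 13 (mod 36).
Check: 25 × 13 = 325 ≡ 1 (mod 36)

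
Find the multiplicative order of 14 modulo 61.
6

61 is prime, so ord(14) divides φ(61) = 60.
Divisors of 60: 1, 2, 3, 4, 5, 6, 10, 12, 15, 20, 30, 60.
Repeated squaring: 14^1 ≡ 14, 14^2 ≡ 13, 14^4 ≡ 47, 14^8 ≡ 13, 14^16 ≡ 47, 14^32 ≡ 13 (mod 61).
Test 14^d mod 61 for each divisor d in increasing order:
14^1 ≡ 14
14^2 ≡ 13
14^3 = 14^2·14^1 ≡ 60
14^4 ≡ 47
14^5 = 14^4·14^1 ≡ 48
14^6 = 14^4·14^2 ≡ 1  ← first divisor giving 1
The order is 6.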